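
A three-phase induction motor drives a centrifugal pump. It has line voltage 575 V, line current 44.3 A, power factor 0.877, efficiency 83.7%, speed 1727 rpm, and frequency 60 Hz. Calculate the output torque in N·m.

179 N·m

P_in = √3·V·I·cosφ = 1.732 × 575 × 44.3 × 0.877 = 38692 W
P_out = η·P_in = 0.837 × 38692 = 32385 W
n = 1727 rpm
ω = 2π×1727/60 = 180.9 rad/s
τ = P_out/ω = 32385/180.9 = 179 N·m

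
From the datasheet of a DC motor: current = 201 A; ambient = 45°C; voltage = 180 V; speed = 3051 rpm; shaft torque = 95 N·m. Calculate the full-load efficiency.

83.9 %

ω = 2π × 3051/60 = 319.5 rad/s; P_out = τω = 95 × 319.5 = 30353 W
P_in = V·I = 180 × 201 = 36180 W
η = P_out / P_in = 30353 / 36180 = 0.839 = 83.9%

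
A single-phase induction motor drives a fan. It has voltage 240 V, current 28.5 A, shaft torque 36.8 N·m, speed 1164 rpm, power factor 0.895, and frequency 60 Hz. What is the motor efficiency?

73.3 %

ω = 2π × 1164/60 = 121.9 rad/s; P_out = τω = 36.8 × 121.9 = 4486 W
P_in = V·I·cosφ = 240 × 28.5 × 0.895 = 6122 W
η = P_out / P_in = 4486 / 6122 = 0.733 = 73.3%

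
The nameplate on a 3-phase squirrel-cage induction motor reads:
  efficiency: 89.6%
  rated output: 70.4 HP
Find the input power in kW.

P_out = 70.4 × 746 = 52518 W
P_in = P_out/η = 52518/0.896 = 58614 W = 58.6 kW

58.6 kW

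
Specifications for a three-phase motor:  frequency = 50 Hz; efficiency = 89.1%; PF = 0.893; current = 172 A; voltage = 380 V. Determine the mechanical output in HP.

P_in = √3·V·I·cosφ = 1.732 × 380 × 172 × 0.893 = 101091 W
P_out = η·P_in = 0.891 × 101091 = 90072 W
= 90072/746 = 121 HP

121 HP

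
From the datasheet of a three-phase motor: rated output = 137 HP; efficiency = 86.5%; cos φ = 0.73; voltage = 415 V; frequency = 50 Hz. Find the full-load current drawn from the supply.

P_out = 137 × 746 = 102202 W
P_in = P_out / η = 102202 / 0.865 = 118153 W
I_L = P_in / (√3·V_L·cosφ) = 118153 / (1.732 × 415 × 0.73) = 225 A

225 A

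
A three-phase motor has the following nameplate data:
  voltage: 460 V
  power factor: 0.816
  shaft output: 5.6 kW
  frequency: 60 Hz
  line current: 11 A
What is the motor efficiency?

78.3 %

P_out = 5.6 kW = 5600 W
P_in = √3·V_L·I_L·cosφ = 1.732 × 460 × 11 × 0.816 = 7151 W
η = P_out / P_in = 5600 / 7151 = 0.783 = 78.3%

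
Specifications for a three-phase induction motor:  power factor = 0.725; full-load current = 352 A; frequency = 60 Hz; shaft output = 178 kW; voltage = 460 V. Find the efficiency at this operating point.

P_out = 178 kW = 178000 W
P_in = √3·V_L·I_L·cosφ = 1.732 × 460 × 352 × 0.725 = 203323 W
η = P_out / P_in = 178000 / 203323 = 0.875 = 87.5%

87.5 %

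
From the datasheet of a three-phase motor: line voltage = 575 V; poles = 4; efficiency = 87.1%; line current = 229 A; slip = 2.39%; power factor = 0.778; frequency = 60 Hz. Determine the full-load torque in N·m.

P_in = √3·V·I·cosφ = 1.732 × 575 × 229 × 0.778 = 177432 W
P_out = η·P_in = 0.871 × 177432 = 154543 W
n_s = 120×60/4 = 1800 rpm; n = 1800×(1−0.0239) = 1757 rpm
ω = 2π×1757/60 = 184 rad/s
τ = P_out/ω = 154543/184 = 840 N·m

840 N·m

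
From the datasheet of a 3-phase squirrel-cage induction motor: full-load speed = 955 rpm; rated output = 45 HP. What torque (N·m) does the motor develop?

P_out = 45 × 746 = 33570 W
ω = 2π × 955/60 = 100 rad/s
τ = P_out/ω = 33570/100 = 336 N·m

336 N·m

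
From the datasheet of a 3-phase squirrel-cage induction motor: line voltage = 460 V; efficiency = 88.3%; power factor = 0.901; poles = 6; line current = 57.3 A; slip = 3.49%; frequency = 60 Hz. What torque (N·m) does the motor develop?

P_in = √3·V·I·cosφ = 1.732 × 460 × 57.3 × 0.901 = 41133 W
P_out = η·P_in = 0.883 × 41133 = 36320 W
n_s = 120×60/6 = 1200 rpm; n = 1200×(1−0.0349) = 1158 rpm
ω = 2π×1158/60 = 121.3 rad/s
τ = P_out/ω = 36320/121.3 = 299 N·m

299 N·m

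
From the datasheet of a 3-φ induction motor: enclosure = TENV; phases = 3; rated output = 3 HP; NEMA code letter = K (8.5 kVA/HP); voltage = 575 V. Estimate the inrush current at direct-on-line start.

S_LR = 8.5 × 3 = 25.5 kVA
I_LR = S_LR/(√3·V_L) = 25500/(1.732×575) = 25.6 A

25.6 A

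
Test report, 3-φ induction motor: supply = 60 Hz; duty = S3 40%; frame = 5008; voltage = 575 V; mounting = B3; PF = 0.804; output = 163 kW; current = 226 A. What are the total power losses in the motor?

18000 W

P_in = √3·V·I·cosφ = 1.732×575×226×0.804 = 180959 W
P_out = 163000 W
Losses = P_in − P_out = 180959 − 163000 = 17959 W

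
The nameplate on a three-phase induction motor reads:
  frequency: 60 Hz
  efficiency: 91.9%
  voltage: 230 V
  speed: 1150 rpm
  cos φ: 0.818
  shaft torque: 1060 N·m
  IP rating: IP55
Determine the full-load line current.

ω = 2π×1150/60 = 120.4 rad/s; P_out = τω = 1060 × 120.4 = 127624 W
P_in = P_out / η = 127624 / 0.919 = 138873 W
I_L = P_in / (√3·V_L·cosφ) = 138873 / (1.732 × 230 × 0.818) = 426 A

426 A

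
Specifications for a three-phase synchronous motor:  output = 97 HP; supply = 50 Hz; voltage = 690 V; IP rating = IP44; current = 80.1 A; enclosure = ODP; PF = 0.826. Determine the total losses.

P_in = √3·V·I·cosφ = 1.732×690×80.1×0.826 = 79070 W
P_out = 97×746 = 72362 W
Losses = P_in − P_out = 79070 − 72362 = 6708 W

6710 W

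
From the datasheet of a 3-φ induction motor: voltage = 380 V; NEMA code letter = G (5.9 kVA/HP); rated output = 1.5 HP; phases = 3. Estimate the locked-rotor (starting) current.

S_LR = 5.9 × 1.5 = 8.85 kVA
I_LR = S_LR/(√3·V_L) = 8850/(1.732×380) = 13.4 A

13.4 A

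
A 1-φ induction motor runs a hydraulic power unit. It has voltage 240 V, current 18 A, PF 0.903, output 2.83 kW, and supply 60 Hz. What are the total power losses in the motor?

P_in = V·I·cosφ = 240×18×0.903 = 3901 W
P_out = 2830 W
Losses = P_in − P_out = 3901 − 2830 = 1071 W

1070 W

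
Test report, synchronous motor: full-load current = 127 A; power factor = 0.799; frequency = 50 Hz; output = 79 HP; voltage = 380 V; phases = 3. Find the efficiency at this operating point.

88.2 %

P_out = 79 × 746 = 58934 W
P_in = √3·V_L·I_L·cosφ = 1.732 × 380 × 127 × 0.799 = 66785 W
η = P_out / P_in = 58934 / 66785 = 0.882 = 88.2%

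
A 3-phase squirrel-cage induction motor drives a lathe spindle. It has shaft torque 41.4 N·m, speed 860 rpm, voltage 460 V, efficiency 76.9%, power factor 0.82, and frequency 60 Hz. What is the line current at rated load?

ω = 2π×860/60 = 90.06 rad/s; P_out = τω = 41.4 × 90.06 = 3728 W
P_in = P_out / η = 3728 / 0.769 = 4848 W
I_L = P_in / (√3·V_L·cosφ) = 4848 / (1.732 × 460 × 0.82) = 7.42 A

7.42 A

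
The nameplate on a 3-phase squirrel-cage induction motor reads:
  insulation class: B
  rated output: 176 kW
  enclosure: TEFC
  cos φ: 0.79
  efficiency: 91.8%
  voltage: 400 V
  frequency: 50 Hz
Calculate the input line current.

P_out = 176 kW = 176000 W
P_in = P_out / η = 176000 / 0.918 = 191721 W
I_L = P_in / (√3·V_L·cosφ) = 191721 / (1.732 × 400 × 0.79) = 350 A

350 A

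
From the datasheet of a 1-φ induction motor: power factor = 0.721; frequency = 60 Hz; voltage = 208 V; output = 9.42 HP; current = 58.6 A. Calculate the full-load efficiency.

P_out = 9.42 × 746 = 7027 W
P_in = V·I·cosφ = 208 × 58.6 × 0.721 = 8788 W
η = P_out / P_in = 7027 / 8788 = 0.800 = 80.0%

80.0 %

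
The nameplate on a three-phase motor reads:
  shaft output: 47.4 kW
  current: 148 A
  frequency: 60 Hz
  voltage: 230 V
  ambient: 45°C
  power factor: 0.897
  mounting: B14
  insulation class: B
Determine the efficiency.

P_out = 47.4 kW = 47400 W
P_in = √3·V_L·I_L·cosφ = 1.732 × 230 × 148 × 0.897 = 52885 W
η = P_out / P_in = 47400 / 52885 = 0.896 = 89.6%

89.6 %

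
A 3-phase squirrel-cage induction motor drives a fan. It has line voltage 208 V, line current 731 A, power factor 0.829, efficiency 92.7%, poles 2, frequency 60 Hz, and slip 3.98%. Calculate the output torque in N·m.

P_in = √3·V·I·cosφ = 1.732 × 208 × 731 × 0.829 = 218315 W
P_out = η·P_in = 0.927 × 218315 = 202378 W
n_s = 120×60/2 = 3600 rpm; n = 3600×(1−0.0398) = 3457 rpm
ω = 2π×3457/60 = 362 rad/s
τ = P_out/ω = 202378/362 = 559 N·m

559 N·m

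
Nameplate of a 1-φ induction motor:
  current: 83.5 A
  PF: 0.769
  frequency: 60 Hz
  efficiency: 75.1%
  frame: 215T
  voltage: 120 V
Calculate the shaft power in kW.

P_in = V·I·cosφ = 120 × 83.5 × 0.769 = 7705 W
P_out = η·P_in = 0.751 × 7705 = 5786 W

5.79 kW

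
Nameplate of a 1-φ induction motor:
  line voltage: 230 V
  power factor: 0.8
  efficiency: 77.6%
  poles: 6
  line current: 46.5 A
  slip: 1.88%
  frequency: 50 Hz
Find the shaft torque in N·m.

P_in = V·I·cosφ = 230 × 46.5 × 0.8 = 8556 W
P_out = η·P_in = 0.776 × 8556 = 6639 W
n_s = 120×50/6 = 1000 rpm; n = 1000×(1−0.0188) = 981 rpm
ω = 2π×981/60 = 102.7 rad/s
τ = P_out/ω = 6639/102.7 = 64.6 N·m

64.6 N·m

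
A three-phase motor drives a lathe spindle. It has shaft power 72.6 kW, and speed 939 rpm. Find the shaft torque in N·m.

738 N·m

ω = 2π × 939/60 = 98.33 rad/s
τ = P/ω = 72600/98.33 = 738 N·m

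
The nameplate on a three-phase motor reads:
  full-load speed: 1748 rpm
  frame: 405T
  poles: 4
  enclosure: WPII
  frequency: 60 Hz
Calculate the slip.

n_s = 120f/p = 120×60/4 = 1800 rpm
s = (n_s − n)/n_s = (1800 − 1748)/1800 = 0.0289

2.89 %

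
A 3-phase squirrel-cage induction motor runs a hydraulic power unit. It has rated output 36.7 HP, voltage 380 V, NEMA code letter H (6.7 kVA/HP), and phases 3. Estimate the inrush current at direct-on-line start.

S_LR = 6.7 × 36.7 = 245.89 kVA
I_LR = S_LR/(√3·V_L) = 245890/(1.732×380) = 374 A

374 A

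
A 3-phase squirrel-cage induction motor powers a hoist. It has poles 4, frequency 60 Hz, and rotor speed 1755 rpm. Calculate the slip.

n_s = 120f/p = 120×60/4 = 1800 rpm
s = (n_s − n)/n_s = (1800 − 1755)/1800 = 0.0250

2.50 %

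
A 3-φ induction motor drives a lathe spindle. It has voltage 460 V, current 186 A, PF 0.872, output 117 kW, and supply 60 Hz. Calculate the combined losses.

P_in = √3·V·I·cosφ = 1.732×460×186×0.872 = 129222 W
P_out = 117000 W
Losses = P_in − P_out = 129222 − 117000 = 12222 W

12.2 kW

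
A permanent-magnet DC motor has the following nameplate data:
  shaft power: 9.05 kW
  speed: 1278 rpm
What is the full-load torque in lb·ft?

49.9 lb·ft

ω = 2π × 1278/60 = 133.8 rad/s
τ = P/ω = 9050/133.8 = 67.64 N·m
In lb·ft: 67.64/1.356 = 49.9 lb·ft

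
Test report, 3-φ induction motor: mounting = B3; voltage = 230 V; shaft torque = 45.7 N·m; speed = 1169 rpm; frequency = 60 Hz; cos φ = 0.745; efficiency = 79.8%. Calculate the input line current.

23.6 A

ω = 2π×1169/60 = 122.4 rad/s; P_out = τω = 45.7 × 122.4 = 5594 W
P_in = P_out / η = 5594 / 0.798 = 7010 W
I_L = P_in / (√3·V_L·cosφ) = 7010 / (1.732 × 230 × 0.745) = 23.6 A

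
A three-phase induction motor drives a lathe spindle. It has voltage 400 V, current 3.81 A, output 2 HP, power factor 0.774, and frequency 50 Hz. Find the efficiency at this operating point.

P_out = 2 × 746 = 1492 W
P_in = √3·V_L·I_L·cosφ = 1.732 × 400 × 3.81 × 0.774 = 2043 W
η = P_out / P_in = 1492 / 2043 = 0.730 = 73.0%

73.0 %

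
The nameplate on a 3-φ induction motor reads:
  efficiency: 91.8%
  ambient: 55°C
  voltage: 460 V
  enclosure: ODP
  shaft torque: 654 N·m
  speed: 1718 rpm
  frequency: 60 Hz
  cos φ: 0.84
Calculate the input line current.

ω = 2π×1718/60 = 179.9 rad/s; P_out = τω = 654 × 179.9 = 117655 W
P_in = P_out / η = 117655 / 0.918 = 128164 W
I_L = P_in / (√3·V_L·cosφ) = 128164 / (1.732 × 460 × 0.84) = 192 A

192 A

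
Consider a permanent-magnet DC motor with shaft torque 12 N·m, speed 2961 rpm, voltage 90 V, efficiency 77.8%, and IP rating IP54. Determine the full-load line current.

53.1 A

ω = 2π×2961/60 = 310.1 rad/s; P_out = τω = 12 × 310.1 = 3721 W
P_in = P_out / η = 3721 / 0.778 = 4783 W
I = P_in / V = 4783 / 90 = 53.1 A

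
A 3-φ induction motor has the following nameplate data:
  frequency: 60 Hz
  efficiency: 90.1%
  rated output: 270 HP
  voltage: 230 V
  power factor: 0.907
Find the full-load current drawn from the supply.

P_out = 270 × 746 = 201420 W
P_in = P_out / η = 201420 / 0.901 = 223552 W
I_L = P_in / (√3·V_L·cosφ) = 223552 / (1.732 × 230 × 0.907) = 619 A

619 A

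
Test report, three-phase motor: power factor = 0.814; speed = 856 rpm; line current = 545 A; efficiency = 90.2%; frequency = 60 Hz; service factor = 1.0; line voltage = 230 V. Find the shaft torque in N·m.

1780 N·m

P_in = √3·V·I·cosφ = 1.732 × 230 × 545 × 0.814 = 176724 W
P_out = η·P_in = 0.902 × 176724 = 159405 W
n = 856 rpm
ω = 2π×856/60 = 89.64 rad/s
τ = P_out/ω = 159405/89.64 = 1780 N·m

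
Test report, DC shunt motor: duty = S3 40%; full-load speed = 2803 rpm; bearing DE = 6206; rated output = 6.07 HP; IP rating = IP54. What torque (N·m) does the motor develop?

P_out = 6.07 × 746 = 4528 W
ω = 2π × 2803/60 = 293.5 rad/s
τ = P_out/ω = 4528/293.5 = 15.4 N·m

15.4 N·m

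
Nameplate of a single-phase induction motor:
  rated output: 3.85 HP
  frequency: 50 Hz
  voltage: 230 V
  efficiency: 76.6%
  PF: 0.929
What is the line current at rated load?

17.5 A

P_out = 3.85 × 746 = 2872 W
P_in = P_out / η = 2872 / 0.766 = 3749 W
I = P_in / (V·cosφ) = 3749 / (230 × 0.929) = 17.5 A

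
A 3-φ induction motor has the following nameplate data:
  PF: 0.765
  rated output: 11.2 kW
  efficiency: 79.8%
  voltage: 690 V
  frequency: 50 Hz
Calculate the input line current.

P_out = 11.2 kW = 11200 W
P_in = P_out / η = 11200 / 0.798 = 14035 W
I_L = P_in / (√3·V_L·cosφ) = 14035 / (1.732 × 690 × 0.765) = 15.4 A

15.4 A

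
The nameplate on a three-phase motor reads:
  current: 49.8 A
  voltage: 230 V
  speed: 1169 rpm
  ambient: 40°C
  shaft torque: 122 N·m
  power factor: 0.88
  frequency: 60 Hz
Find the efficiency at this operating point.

85.5 %

ω = 2π × 1169/60 = 122.4 rad/s; P_out = τω = 122 × 122.4 = 14933 W
P_in = √3·V_L·I_L·cosφ = 1.732 × 230 × 49.8 × 0.88 = 17458 W
η = P_out / P_in = 14933 / 17458 = 0.855 = 85.5%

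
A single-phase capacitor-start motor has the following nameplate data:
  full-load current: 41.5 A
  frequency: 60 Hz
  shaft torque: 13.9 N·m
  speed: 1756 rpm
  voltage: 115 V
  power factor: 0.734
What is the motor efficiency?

73.0 %

ω = 2π × 1756/60 = 183.9 rad/s; P_out = τω = 13.9 × 183.9 = 2556 W
P_in = V·I·cosφ = 115 × 41.5 × 0.734 = 3503 W
η = P_out / P_in = 2556 / 3503 = 0.730 = 73.0%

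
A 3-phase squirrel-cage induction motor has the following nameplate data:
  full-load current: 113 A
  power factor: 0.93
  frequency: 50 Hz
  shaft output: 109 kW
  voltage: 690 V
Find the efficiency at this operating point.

P_out = 109 kW = 109000 W
P_in = √3·V_L·I_L·cosφ = 1.732 × 690 × 113 × 0.93 = 125591 W
η = P_out / P_in = 109000 / 125591 = 0.868 = 86.8%

86.8 %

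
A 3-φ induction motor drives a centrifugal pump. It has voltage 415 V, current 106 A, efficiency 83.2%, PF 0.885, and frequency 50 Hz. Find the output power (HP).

P_in = √3·V·I·cosφ = 1.732 × 415 × 106 × 0.885 = 67429 W
P_out = η·P_in = 0.832 × 67429 = 56101 W
= 56101/746 = 75.2 HP

75.2 HP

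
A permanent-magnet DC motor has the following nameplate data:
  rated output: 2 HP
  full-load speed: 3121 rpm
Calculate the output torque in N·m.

P_out = 2 × 746 = 1492 W
ω = 2π × 3121/60 = 326.8 rad/s
τ = P_out/ω = 1492/326.8 = 4.57 N·m

4.57 N·m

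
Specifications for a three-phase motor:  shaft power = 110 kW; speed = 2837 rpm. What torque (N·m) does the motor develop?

ω = 2π × 2837/60 = 297.1 rad/s
τ = P/ω = 110000/297.1 = 370 N·m

370 N·m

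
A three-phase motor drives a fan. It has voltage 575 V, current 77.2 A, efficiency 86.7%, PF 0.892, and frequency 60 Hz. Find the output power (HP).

79.7 HP

P_in = √3·V·I·cosφ = 1.732 × 575 × 77.2 × 0.892 = 68580 W
P_out = η·P_in = 0.867 × 68580 = 59459 W
= 59459/746 = 79.7 HP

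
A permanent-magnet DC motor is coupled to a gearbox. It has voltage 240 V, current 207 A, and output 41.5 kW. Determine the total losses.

P_in = V·I = 240×207 = 49680 W
P_out = 41500 W
Losses = P_in − P_out = 49680 − 41500 = 8180 W

8180 W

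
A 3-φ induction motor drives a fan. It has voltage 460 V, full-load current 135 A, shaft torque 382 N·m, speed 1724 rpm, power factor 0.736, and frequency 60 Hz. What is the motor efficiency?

87.1 %

ω = 2π × 1724/60 = 180.5 rad/s; P_out = τω = 382 × 180.5 = 68951 W
P_in = √3·V_L·I_L·cosφ = 1.732 × 460 × 135 × 0.736 = 79162 W
η = P_out / P_in = 68951 / 79162 = 0.871 = 87.1%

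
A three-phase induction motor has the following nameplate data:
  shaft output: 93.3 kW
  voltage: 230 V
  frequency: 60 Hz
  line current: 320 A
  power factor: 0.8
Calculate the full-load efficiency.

P_out = 93.3 kW = 93300 W
P_in = √3·V_L·I_L·cosφ = 1.732 × 230 × 320 × 0.8 = 101980 W
η = P_out / P_in = 93300 / 101980 = 0.915 = 91.5%

91.5 %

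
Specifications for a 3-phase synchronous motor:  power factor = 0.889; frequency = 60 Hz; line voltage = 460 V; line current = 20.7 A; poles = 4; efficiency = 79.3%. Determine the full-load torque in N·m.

61.7 N·m

P_in = √3·V·I·cosφ = 1.732 × 460 × 20.7 × 0.889 = 14661 W
P_out = η·P_in = 0.793 × 14661 = 11626 W
n = n_s = 120×60/4 = 1800 rpm (synchronous)
ω = 2π×1800/60 = 188.5 rad/s
τ = P_out/ω = 11626/188.5 = 61.7 N·m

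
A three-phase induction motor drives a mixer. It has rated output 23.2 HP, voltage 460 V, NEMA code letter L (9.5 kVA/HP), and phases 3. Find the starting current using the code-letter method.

S_LR = 9.5 × 23.2 = 220.4 kVA
I_LR = S_LR/(√3·V_L) = 220400/(1.732×460) = 277 A

277 A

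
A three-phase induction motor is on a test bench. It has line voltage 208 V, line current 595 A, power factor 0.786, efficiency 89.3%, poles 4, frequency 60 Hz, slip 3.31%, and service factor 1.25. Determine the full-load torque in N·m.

P_in = √3·V·I·cosφ = 1.732 × 208 × 595 × 0.786 = 168481 W
P_out = η·P_in = 0.893 × 168481 = 150454 W
n_s = 120×60/4 = 1800 rpm; n = 1800×(1−0.0331) = 1740 rpm
ω = 2π×1740/60 = 182.2 rad/s
τ = P_out/ω = 150454/182.2 = 826 N·m

826 N·m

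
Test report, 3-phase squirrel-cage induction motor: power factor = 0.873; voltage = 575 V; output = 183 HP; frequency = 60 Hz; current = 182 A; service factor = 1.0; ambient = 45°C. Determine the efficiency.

86.3 %

P_out = 183 × 746 = 136518 W
P_in = √3·V_L·I_L·cosφ = 1.732 × 575 × 182 × 0.873 = 158235 W
η = P_out / P_in = 136518 / 158235 = 0.863 = 86.3%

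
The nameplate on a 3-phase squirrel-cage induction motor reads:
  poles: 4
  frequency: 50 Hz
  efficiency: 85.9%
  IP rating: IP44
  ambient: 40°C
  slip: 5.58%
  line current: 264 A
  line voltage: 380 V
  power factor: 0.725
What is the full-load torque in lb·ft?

538 lb·ft

P_in = √3·V·I·cosφ = 1.732 × 380 × 264 × 0.725 = 125972 W
P_out = η·P_in = 0.859 × 125972 = 108210 W
n_s = 120×50/4 = 1500 rpm; n = 1500×(1−0.0558) = 1416 rpm
ω = 2π×1416/60 = 148.3 rad/s
τ = P_out/ω = 108210/148.3 = 729.7 N·m
In lb·ft: 729.7/1.356 = 538 lb·ft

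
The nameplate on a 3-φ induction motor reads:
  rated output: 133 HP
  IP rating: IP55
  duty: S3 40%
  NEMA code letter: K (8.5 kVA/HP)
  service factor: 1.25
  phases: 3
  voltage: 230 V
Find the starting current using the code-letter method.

2840 A

S_LR = 8.5 × 133 = 1130.5 kVA
I_LR = S_LR/(√3·V_L) = 1130500/(1.732×230) = 2840 A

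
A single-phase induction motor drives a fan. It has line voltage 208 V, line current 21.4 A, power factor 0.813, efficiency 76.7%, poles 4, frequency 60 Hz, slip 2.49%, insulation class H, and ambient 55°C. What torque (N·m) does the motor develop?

15.1 N·m

P_in = V·I·cosφ = 208 × 21.4 × 0.813 = 3619 W
P_out = η·P_in = 0.767 × 3619 = 2776 W
n_s = 120×60/4 = 1800 rpm; n = 1800×(1−0.0249) = 1755 rpm
ω = 2π×1755/60 = 183.8 rad/s
τ = P_out/ω = 2776/183.8 = 15.1 N·m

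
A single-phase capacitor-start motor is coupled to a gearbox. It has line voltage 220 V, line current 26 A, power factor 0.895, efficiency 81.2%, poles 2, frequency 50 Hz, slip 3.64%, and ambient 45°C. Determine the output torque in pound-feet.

P_in = V·I·cosφ = 220 × 26 × 0.895 = 5119 W
P_out = η·P_in = 0.812 × 5119 = 4157 W
n_s = 120×50/2 = 3000 rpm; n = 3000×(1−0.0364) = 2891 rpm
ω = 2π×2891/60 = 302.7 rad/s
τ = P_out/ω = 4157/302.7 = 13.73 N·m
In lb·ft: 13.73/1.356 = 10.1 lb·ft

10.1 lb·ft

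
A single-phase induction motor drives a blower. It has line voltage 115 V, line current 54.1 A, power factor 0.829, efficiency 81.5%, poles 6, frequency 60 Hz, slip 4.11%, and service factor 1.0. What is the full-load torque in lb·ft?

P_in = V·I·cosφ = 115 × 54.1 × 0.829 = 5158 W
P_out = η·P_in = 0.815 × 5158 = 4204 W
n_s = 120×60/6 = 1200 rpm; n = 1200×(1−0.0411) = 1151 rpm
ω = 2π×1151/60 = 120.5 rad/s
τ = P_out/ω = 4204/120.5 = 34.89 N·m
In lb·ft: 34.89/1.356 = 25.7 lb·ft

25.7 lb·ft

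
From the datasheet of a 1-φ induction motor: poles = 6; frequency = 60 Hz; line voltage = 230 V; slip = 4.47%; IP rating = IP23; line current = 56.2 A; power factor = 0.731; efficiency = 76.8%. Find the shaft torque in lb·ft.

44.6 lb·ft

P_in = V·I·cosφ = 230 × 56.2 × 0.731 = 9449 W
P_out = η·P_in = 0.768 × 9449 = 7257 W
n_s = 120×60/6 = 1200 rpm; n = 1200×(1−0.0447) = 1146 rpm
ω = 2π×1146/60 = 120 rad/s
τ = P_out/ω = 7257/120 = 60.48 N·m
In lb·ft: 60.48/1.356 = 44.6 lb·ft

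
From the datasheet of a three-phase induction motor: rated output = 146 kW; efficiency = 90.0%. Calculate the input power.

P_out = 146000 W
P_in = P_out/η = 146000/0.9 = 162222 W = 162 kW

162 kW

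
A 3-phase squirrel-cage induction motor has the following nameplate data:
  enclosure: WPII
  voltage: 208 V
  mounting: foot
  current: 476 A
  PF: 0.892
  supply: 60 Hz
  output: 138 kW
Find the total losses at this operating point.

P_in = √3·V·I·cosφ = 1.732×208×476×0.892 = 152962 W
P_out = 138000 W
Losses = P_in − P_out = 152962 − 138000 = 14962 W

15 kW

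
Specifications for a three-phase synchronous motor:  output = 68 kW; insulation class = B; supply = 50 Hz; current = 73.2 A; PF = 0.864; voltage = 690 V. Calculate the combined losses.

7.58 kW

P_in = √3·V·I·cosφ = 1.732×690×73.2×0.864 = 75583 W
P_out = 68000 W
Losses = P_in − P_out = 75583 − 68000 = 7583 W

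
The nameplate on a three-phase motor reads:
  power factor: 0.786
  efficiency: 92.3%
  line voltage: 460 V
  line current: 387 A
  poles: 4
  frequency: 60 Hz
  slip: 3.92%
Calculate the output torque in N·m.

1240 N·m

P_in = √3·V·I·cosφ = 1.732 × 460 × 387 × 0.786 = 242348 W
P_out = η·P_in = 0.923 × 242348 = 223687 W
n_s = 120×60/4 = 1800 rpm; n = 1800×(1−0.0392) = 1729 rpm
ω = 2π×1729/60 = 181.1 rad/s
τ = P_out/ω = 223687/181.1 = 1240 N·m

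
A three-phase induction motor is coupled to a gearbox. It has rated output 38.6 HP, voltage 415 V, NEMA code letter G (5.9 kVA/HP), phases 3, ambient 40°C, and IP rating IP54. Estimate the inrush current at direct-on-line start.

S_LR = 5.9 × 38.6 = 227.74 kVA
I_LR = S_LR/(√3·V_L) = 227740/(1.732×415) = 317 A

317 A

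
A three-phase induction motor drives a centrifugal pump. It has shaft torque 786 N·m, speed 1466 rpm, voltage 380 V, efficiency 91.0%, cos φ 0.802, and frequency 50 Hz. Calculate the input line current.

ω = 2π×1466/60 = 153.5 rad/s; P_out = τω = 786 × 153.5 = 120651 W
P_in = P_out / η = 120651 / 0.910 = 132584 W
I_L = P_in / (√3·V_L·cosφ) = 132584 / (1.732 × 380 × 0.802) = 251 A

251 A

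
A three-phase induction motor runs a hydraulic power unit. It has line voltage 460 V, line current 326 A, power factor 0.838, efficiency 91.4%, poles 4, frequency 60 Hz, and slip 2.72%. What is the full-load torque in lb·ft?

P_in = √3·V·I·cosφ = 1.732 × 460 × 326 × 0.838 = 217654 W
P_out = η·P_in = 0.914 × 217654 = 198936 W
n_s = 120×60/4 = 1800 rpm; n = 1800×(1−0.0272) = 1751 rpm
ω = 2π×1751/60 = 183.4 rad/s
τ = P_out/ω = 198936/183.4 = 1085 N·m
In lb·ft: 1085/1.356 = 800 lb·ft

800 lb·ft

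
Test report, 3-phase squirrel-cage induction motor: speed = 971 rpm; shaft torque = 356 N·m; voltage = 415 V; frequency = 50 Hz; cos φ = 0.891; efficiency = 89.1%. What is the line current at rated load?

ω = 2π×971/60 = 101.7 rad/s; P_out = τω = 356 × 101.7 = 36205 W
P_in = P_out / η = 36205 / 0.891 = 40634 W
I_L = P_in / (√3·V_L·cosφ) = 40634 / (1.732 × 415 × 0.891) = 63.4 A

63.4 A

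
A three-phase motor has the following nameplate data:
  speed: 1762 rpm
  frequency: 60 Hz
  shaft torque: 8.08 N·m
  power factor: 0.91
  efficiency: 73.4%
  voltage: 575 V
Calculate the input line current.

2.24 A

ω = 2π×1762/60 = 184.5 rad/s; P_out = τω = 8.08 × 184.5 = 1491 W
P_in = P_out / η = 1491 / 0.734 = 2031 W
I_L = P_in / (√3·V_L·cosφ) = 2031 / (1.732 × 575 × 0.91) = 2.24 A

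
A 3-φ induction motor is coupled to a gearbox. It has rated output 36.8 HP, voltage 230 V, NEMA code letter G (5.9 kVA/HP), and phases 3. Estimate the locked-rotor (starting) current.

545 A

S_LR = 5.9 × 36.8 = 217.12 kVA
I_LR = S_LR/(√3·V_L) = 217120/(1.732×230) = 545 A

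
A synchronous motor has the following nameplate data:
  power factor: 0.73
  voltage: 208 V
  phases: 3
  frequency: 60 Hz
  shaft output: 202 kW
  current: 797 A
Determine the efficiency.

96.4 %

P_out = 202 kW = 202000 W
P_in = √3·V_L·I_L·cosφ = 1.732 × 208 × 797 × 0.73 = 209601 W
η = P_out / P_in = 202000 / 209601 = 0.964 = 96.4%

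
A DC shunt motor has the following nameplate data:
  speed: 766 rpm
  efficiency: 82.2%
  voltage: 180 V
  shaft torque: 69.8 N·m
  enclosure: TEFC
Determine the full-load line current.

37.8 A

ω = 2π×766/60 = 80.22 rad/s; P_out = τω = 69.8 × 80.22 = 5599 W
P_in = P_out / η = 5599 / 0.822 = 6811 W
I = P_in / V = 6811 / 180 = 37.8 A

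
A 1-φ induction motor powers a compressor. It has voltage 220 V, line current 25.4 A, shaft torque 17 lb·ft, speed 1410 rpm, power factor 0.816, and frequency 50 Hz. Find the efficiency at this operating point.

74.6 %

τ = 17 lb·ft × 1.356 = 23.05 N·m
ω = 2π × 1410/60 = 147.7 rad/s; P_out = τω = 23.05 × 147.7 = 3404 W
P_in = V·I·cosφ = 220 × 25.4 × 0.816 = 4560 W
η = P_out / P_in = 3404 / 4560 = 0.746 = 74.6%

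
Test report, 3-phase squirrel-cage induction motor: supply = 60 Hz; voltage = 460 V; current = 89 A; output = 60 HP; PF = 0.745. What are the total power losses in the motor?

P_in = √3·V·I·cosφ = 1.732×460×89×0.745 = 52827 W
P_out = 60×746 = 44760 W
Losses = P_in − P_out = 52827 − 44760 = 8067 W

8070 W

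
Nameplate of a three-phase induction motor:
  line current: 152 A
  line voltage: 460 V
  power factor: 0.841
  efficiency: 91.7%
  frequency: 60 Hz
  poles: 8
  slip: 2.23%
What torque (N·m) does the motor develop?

1010 N·m

P_in = √3·V·I·cosφ = 1.732 × 460 × 152 × 0.841 = 101846 W
P_out = η·P_in = 0.917 × 101846 = 93393 W
n_s = 120×60/8 = 900 rpm; n = 900×(1−0.0223) = 880 rpm
ω = 2π×880/60 = 92.15 rad/s
τ = P_out/ω = 93393/92.15 = 1010 N·m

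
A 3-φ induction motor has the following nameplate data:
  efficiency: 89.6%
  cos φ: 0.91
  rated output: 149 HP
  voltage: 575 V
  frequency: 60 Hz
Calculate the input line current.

137 A

P_out = 149 × 746 = 111154 W
P_in = P_out / η = 111154 / 0.896 = 124056 W
I_L = P_in / (√3·V_L·cosφ) = 124056 / (1.732 × 575 × 0.91) = 137 A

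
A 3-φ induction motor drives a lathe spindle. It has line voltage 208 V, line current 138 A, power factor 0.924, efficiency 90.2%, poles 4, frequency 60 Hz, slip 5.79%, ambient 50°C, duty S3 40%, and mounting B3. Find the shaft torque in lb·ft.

172 lb·ft

P_in = √3·V·I·cosφ = 1.732 × 208 × 138 × 0.924 = 45937 W
P_out = η·P_in = 0.902 × 45937 = 41435 W
n_s = 120×60/4 = 1800 rpm; n = 1800×(1−0.0579) = 1696 rpm
ω = 2π×1696/60 = 177.6 rad/s
τ = P_out/ω = 41435/177.6 = 233.3 N·m
In lb·ft: 233.3/1.356 = 172 lb·ft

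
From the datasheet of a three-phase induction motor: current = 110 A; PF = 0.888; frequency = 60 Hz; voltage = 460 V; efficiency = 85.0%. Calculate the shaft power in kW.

66.2 kW

P_in = √3·V·I·cosφ = 1.732 × 460 × 110 × 0.888 = 77824 W
P_out = η·P_in = 0.85 × 77824 = 66150 W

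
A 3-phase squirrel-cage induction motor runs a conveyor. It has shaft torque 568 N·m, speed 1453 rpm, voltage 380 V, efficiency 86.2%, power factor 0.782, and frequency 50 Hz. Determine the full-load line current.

195 A

ω = 2π×1453/60 = 152.2 rad/s; P_out = τω = 568 × 152.2 = 86450 W
P_in = P_out / η = 86450 / 0.862 = 100290 W
I_L = P_in / (√3·V_L·cosφ) = 100290 / (1.732 × 380 × 0.782) = 195 A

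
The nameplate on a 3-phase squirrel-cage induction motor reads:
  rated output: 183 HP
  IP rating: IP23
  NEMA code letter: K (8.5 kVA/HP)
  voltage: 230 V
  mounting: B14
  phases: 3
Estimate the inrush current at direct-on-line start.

S_LR = 8.5 × 183 = 1555.5 kVA
I_LR = S_LR/(√3·V_L) = 1555500/(1.732×230) = 3900 A

3900 A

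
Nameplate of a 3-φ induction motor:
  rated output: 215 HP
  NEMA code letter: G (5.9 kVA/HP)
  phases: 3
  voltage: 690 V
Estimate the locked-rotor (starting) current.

S_LR = 5.9 × 215 = 1268.5 kVA
I_LR = S_LR/(√3·V_L) = 1268500/(1.732×690) = 1060 A

1060 A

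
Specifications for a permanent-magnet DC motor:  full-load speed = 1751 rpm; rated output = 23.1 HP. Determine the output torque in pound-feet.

P_out = 23.1 × 746 = 17233 W
ω = 2π × 1751/60 = 183.4 rad/s
τ = P_out/ω = 17233/183.4 = 93.96 N·m
In lb·ft: 93.96/1.356 = 69.3 lb·ft

69.3 lb·ft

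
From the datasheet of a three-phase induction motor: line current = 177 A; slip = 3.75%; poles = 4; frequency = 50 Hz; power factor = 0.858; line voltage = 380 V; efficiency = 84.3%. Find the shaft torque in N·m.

P_in = √3·V·I·cosφ = 1.732 × 380 × 177 × 0.858 = 99952 W
P_out = η·P_in = 0.843 × 99952 = 84260 W
n_s = 120×50/4 = 1500 rpm; n = 1500×(1−0.0375) = 1444 rpm
ω = 2π×1444/60 = 151.2 rad/s
τ = P_out/ω = 84260/151.2 = 557 N·m

557 N·m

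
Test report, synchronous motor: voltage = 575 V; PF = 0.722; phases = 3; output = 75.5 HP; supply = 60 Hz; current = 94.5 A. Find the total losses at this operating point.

11.6 kW

P_in = √3·V·I·cosφ = 1.732×575×94.5×0.722 = 67949 W
P_out = 75.5×746 = 56323 W
Losses = P_in − P_out = 67949 − 56323 = 11626 W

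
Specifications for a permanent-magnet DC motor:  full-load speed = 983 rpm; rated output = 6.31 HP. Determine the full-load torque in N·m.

45.7 N·m

P_out = 6.31 × 746 = 4707 W
ω = 2π × 983/60 = 102.9 rad/s
τ = P_out/ω = 4707/102.9 = 45.7 N·m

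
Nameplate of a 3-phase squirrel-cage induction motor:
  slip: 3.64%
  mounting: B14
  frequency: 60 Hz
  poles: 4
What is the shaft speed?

n_s = 120f/p = 120×60/4 = 1800 rpm
n = n_s(1 − s) = 1800 × (1 − 0.0364) = 1734 rpm

1734 rpm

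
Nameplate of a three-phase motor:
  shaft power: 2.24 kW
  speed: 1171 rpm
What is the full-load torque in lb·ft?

ω = 2π × 1171/60 = 122.6 rad/s
τ = P/ω = 2240/122.6 = 18.27 N·m
In lb·ft: 18.27/1.356 = 13.5 lb·ft

13.5 lb·ft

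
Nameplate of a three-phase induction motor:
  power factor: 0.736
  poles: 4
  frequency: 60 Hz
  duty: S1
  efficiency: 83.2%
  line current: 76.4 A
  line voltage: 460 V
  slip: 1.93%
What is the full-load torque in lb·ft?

149 lb·ft

P_in = √3·V·I·cosφ = 1.732 × 460 × 76.4 × 0.736 = 44800 W
P_out = η·P_in = 0.832 × 44800 = 37274 W
n_s = 120×60/4 = 1800 rpm; n = 1800×(1−0.0193) = 1765 rpm
ω = 2π×1765/60 = 184.8 rad/s
τ = P_out/ω = 37274/184.8 = 201.7 N·m
In lb·ft: 201.7/1.356 = 149 lb·ft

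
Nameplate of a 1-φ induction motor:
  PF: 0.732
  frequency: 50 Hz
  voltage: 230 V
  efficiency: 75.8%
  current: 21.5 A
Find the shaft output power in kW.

P_in = V·I·cosφ = 230 × 21.5 × 0.732 = 3620 W
P_out = η·P_in = 0.758 × 3620 = 2744 W

2.74 kW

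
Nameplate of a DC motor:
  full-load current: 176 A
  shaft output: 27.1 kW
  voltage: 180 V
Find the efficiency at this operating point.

P_out = 27.1 kW = 27100 W
P_in = V·I = 180 × 176 = 31680 W
η = P_out / P_in = 27100 / 31680 = 0.855 = 85.5%

85.5 %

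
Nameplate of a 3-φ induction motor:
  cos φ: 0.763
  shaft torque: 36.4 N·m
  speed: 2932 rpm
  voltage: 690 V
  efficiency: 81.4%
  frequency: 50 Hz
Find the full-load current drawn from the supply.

ω = 2π×2932/60 = 307 rad/s; P_out = τω = 36.4 × 307 = 11175 W
P_in = P_out / η = 11175 / 0.814 = 13729 W
I_L = P_in / (√3·V_L·cosφ) = 13729 / (1.732 × 690 × 0.763) = 15.1 A

15.1 A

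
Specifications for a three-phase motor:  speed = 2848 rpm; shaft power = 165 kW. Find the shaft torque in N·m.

553 N·m

ω = 2π × 2848/60 = 298.2 rad/s
τ = P/ω = 165000/298.2 = 553 N·m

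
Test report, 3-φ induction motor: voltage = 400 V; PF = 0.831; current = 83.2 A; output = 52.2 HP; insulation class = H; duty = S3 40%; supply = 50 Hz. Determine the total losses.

8960 W

P_in = √3·V·I·cosφ = 1.732×400×83.2×0.831 = 47900 W
P_out = 52.2×746 = 38941 W
Losses = P_in − P_out = 47900 − 38941 = 8959 W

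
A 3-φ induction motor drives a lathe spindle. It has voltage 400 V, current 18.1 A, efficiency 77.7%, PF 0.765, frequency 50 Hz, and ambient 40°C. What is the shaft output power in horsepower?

9.99 HP

P_in = √3·V·I·cosφ = 1.732 × 400 × 18.1 × 0.765 = 9593 W
P_out = η·P_in = 0.777 × 9593 = 7454 W
= 7454/746 = 9.99 HP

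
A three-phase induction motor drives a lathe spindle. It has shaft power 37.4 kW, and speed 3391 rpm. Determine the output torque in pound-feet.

77.7 lb·ft

ω = 2π × 3391/60 = 355.1 rad/s
τ = P/ω = 37400/355.1 = 105.3 N·m
In lb·ft: 105.3/1.356 = 77.7 lb·ft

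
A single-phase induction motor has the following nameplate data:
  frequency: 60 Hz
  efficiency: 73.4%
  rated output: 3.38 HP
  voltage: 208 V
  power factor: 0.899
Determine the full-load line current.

18.4 A

P_out = 3.38 × 746 = 2521 W
P_in = P_out / η = 2521 / 0.734 = 3435 W
I = P_in / (V·cosφ) = 3435 / (208 × 0.899) = 18.4 A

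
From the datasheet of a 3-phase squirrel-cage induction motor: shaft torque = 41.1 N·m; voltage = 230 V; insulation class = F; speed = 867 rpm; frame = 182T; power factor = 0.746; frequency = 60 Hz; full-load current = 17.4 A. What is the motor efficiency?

ω = 2π × 867/60 = 90.79 rad/s; P_out = τω = 41.1 × 90.79 = 3731 W
P_in = √3·V_L·I_L·cosφ = 1.732 × 230 × 17.4 × 0.746 = 5171 W
η = P_out / P_in = 3731 / 5171 = 0.722 = 72.2%

72.2 %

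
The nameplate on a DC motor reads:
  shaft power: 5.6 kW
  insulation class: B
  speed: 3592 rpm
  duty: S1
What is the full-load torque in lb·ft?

ω = 2π × 3592/60 = 376.2 rad/s
τ = P/ω = 5600/376.2 = 14.89 N·m
In lb·ft: 14.89/1.356 = 11 lb·ft

11 lb·ft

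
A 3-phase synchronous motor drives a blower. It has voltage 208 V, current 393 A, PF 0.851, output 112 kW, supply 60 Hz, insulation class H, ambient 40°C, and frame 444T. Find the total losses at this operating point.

8.49 kW

P_in = √3·V·I·cosφ = 1.732×208×393×0.851 = 120485 W
P_out = 112000 W
Losses = P_in − P_out = 120485 − 112000 = 8485 W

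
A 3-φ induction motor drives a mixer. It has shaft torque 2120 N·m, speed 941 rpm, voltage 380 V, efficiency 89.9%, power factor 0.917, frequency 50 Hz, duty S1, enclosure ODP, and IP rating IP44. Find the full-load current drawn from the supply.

385 A

ω = 2π×941/60 = 98.54 rad/s; P_out = τω = 2120 × 98.54 = 208905 W
P_in = P_out / η = 208905 / 0.899 = 232375 W
I_L = P_in / (√3·V_L·cosφ) = 232375 / (1.732 × 380 × 0.917) = 385 A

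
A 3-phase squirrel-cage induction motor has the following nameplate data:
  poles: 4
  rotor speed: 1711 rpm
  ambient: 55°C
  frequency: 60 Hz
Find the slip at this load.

n_s = 120f/p = 120×60/4 = 1800 rpm
s = (n_s − n)/n_s = (1800 − 1711)/1800 = 0.0494

4.94 %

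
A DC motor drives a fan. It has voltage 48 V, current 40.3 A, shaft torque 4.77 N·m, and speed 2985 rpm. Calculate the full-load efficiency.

ω = 2π × 2985/60 = 312.6 rad/s; P_out = τω = 4.77 × 312.6 = 1491 W
P_in = V·I = 48 × 40.3 = 1934 W
η = P_out / P_in = 1491 / 1934 = 0.771 = 77.1%

77.1 %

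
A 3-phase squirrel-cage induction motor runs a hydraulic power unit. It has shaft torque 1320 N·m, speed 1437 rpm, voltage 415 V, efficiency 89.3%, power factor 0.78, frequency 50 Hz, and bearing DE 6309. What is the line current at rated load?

397 A

ω = 2π×1437/60 = 150.5 rad/s; P_out = τω = 1320 × 150.5 = 198660 W
P_in = P_out / η = 198660 / 0.893 = 222464 W
I_L = P_in / (√3·V_L·cosφ) = 222464 / (1.732 × 415 × 0.78) = 397 A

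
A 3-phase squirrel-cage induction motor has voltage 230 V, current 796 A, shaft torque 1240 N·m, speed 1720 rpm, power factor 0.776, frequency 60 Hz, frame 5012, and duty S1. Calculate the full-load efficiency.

90.8 %

ω = 2π × 1720/60 = 180.1 rad/s; P_out = τω = 1240 × 180.1 = 223324 W
P_in = √3·V_L·I_L·cosφ = 1.732 × 230 × 796 × 0.776 = 246065 W
η = P_out / P_in = 223324 / 246065 = 0.908 = 90.8%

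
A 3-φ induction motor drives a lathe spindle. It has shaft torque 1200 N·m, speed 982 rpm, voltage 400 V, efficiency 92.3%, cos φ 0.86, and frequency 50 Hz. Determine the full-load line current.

224 A

ω = 2π×982/60 = 102.8 rad/s; P_out = τω = 1200 × 102.8 = 123360 W
P_in = P_out / η = 123360 / 0.923 = 133651 W
I_L = P_in / (√3·V_L·cosφ) = 133651 / (1.732 × 400 × 0.86) = 224 A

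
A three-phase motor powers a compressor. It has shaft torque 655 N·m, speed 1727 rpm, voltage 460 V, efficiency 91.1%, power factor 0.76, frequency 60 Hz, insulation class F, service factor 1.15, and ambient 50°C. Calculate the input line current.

215 A

ω = 2π×1727/60 = 180.9 rad/s; P_out = τω = 655 × 180.9 = 118490 W
P_in = P_out / η = 118490 / 0.911 = 130066 W
I_L = P_in / (√3·V_L·cosφ) = 130066 / (1.732 × 460 × 0.76) = 215 A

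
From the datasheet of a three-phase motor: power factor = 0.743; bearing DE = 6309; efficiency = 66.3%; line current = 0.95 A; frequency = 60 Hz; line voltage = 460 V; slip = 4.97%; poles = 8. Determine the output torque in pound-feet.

3.07 lb·ft

P_in = √3·V·I·cosφ = 1.732 × 460 × 0.95 × 0.743 = 562 W
P_out = η·P_in = 0.663 × 562 = 373 W
n_s = 120×60/8 = 900 rpm; n = 900×(1−0.0497) = 855 rpm
ω = 2π×855/60 = 89.54 rad/s
τ = P_out/ω = 373/89.54 = 4.166 N·m
In lb·ft: 4.166/1.356 = 3.07 lb·ft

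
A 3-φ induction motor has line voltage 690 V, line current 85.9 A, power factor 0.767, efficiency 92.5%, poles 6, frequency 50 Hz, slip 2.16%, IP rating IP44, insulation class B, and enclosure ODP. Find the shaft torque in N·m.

711 N·m

P_in = √3·V·I·cosφ = 1.732 × 690 × 85.9 × 0.767 = 78738 W
P_out = η·P_in = 0.925 × 78738 = 72833 W
n_s = 120×50/6 = 1000 rpm; n = 1000×(1−0.0216) = 978 rpm
ω = 2π×978/60 = 102.4 rad/s
τ = P_out/ω = 72833/102.4 = 711 N·m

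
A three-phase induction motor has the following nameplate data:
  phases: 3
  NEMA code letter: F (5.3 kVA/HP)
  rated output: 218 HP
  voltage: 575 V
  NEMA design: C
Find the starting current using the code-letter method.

S_LR = 5.3 × 218 = 1155.4 kVA
I_LR = S_LR/(√3·V_L) = 1155400/(1.732×575) = 1160 A

1160 A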